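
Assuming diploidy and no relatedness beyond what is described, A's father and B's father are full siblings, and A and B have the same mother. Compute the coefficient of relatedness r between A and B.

With two independent routes of shared ancestry, r is the sum of the two contributions.
A and B are related in two ways: first cousins through their fathers (r = 1/8) and half-sibs through their shared mother (r = 1/4).
r = 1/8 + 1/4 = 3/8 = 0.375.

0.375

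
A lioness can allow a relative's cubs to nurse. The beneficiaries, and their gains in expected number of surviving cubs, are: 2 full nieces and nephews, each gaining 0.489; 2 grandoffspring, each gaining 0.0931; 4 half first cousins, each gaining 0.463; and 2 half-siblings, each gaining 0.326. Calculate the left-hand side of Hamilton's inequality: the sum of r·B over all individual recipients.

r to a full niece or nephew = 0.25 (full aunt/uncle↔niece/nephew: two paths of length 3 through the shared grandparent pair: r = 2·(1/2)^3 = 1/4).
r to a grandoffspring = 0.25 (two parent–offspring links: r = (1/2)^2 = 1/4).
r to a half first cousin = 0.0625 (half first cousins share one grandparent — one path of length 4: r = (1/2)^4 = 1/16).
r to a half-sibling = 0.25 (half-sibs share one parent — one path of length 2: r = (1/2)^2 = 1/4).
Summing one r·B term per recipient: 2·0.25·0.489 + 2·0.25·0.0931 + 4·0.0625·0.463 + 2·0.25·0.326 = 0.5698.

0.5698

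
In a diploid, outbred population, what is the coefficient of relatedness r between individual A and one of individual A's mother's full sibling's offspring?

0.125

Each parent–offspring link contributes a factor of 1/2, and independent paths through distinct common ancestors add.
First cousins share one grandparent pair — two paths of length 4: r = 2·(1/2)^4 = 1/8.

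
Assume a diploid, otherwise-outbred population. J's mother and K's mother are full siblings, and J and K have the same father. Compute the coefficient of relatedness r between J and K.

Relatedness sums over independent paths through distinct common ancestors.
J and K are related in two ways: first cousins through their mothers (r = 1/8) and half-sibs through their shared father (r = 1/4).
r = 1/8 + 1/4 = 3/8 = 0.375.

0.375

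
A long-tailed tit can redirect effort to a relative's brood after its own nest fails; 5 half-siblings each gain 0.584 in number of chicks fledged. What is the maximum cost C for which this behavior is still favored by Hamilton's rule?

r to a half-sibling = 1/4 (half-sibs share one parent — one path of length 2: r = (1/2)^2 = 1/4).
Hamilton's rule: n·r·B > C, so the trait is favored while C < n·r·B = 5·0.25·0.584 = 0.73.

0.73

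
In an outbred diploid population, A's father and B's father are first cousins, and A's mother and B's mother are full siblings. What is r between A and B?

Wright's path rule: contributions from independent ancestry routes add.
A and B are related in two ways: second cousins through their fathers (r = 1/32) and first cousins through their mothers (r = 1/8).
r = 1/32 + 1/8 = 5/32 = 0.15625.

0.15625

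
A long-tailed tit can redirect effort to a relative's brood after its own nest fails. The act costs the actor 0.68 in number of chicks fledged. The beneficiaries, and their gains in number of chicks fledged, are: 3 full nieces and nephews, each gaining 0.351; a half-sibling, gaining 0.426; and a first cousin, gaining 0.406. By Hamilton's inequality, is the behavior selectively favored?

Hamilton's rule: the trait is favored when the sum of r·B over every recipient exceeds the actor's cost C.
r to a full niece or nephew = 0.25 (full aunt/uncle↔niece/nephew: two paths of length 3 through the shared grandparent pair: r = 2·(1/2)^3 = 1/4).
r to a half-sibling = 1/4 (half-sibs share one parent — one path of length 2: r = (1/2)^2 = 1/4).
r to a first cousin = 1/8 (first cousins share one grandparent pair — two paths of length 4: r = 2·(1/2)^4 = 1/8).
Summing one r·B term per recipient: 3·0.25·0.351 + 1·0.25·0.426 + 1·0.125·0.406 = 0.4205.
0.4205 < 0.68: the indirect benefit is less than the cost.

No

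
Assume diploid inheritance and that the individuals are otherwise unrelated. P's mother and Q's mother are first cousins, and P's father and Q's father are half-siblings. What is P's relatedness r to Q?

Relatedness sums over independent paths through distinct common ancestors.
P and Q are related in two ways: second cousins through their mothers (r = 1/32) and half first cousins through their fathers (r = 1/16).
r = 1/32 + 1/16 = 0.09375.

0.09375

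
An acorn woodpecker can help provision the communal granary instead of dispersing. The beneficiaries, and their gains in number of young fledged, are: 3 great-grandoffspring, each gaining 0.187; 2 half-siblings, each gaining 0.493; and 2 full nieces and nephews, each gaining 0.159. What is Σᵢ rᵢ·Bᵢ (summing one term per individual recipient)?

0.396125

r to a great-grandoffspring = 1/8 (three parent–offspring links: r = (1/2)^3 = 1/8).
r to a half-sibling = 0.25 (half-sibs share one parent — one path of length 2: r = (1/2)^2 = 1/4).
r to a full niece or nephew = 1/4 (full aunt/uncle↔niece/nephew: two paths of length 3 through the shared grandparent pair: r = 2·(1/2)^3 = 1/4).
Summing one r·B term per recipient: 3·0.125·0.187 + 2·0.25·0.493 + 2·0.25·0.159 = 0.396125.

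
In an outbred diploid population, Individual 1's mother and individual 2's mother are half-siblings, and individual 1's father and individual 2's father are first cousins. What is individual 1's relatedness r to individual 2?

0.09375

Wright's path rule: contributions from independent ancestry routes add.
Individual 1 and individual 2 are related in two ways: half first cousins through their mothers (r = 1/16) and second cousins through their fathers (r = 1/32).
r = 1/16 + 1/32 = 3/32 = 0.09375.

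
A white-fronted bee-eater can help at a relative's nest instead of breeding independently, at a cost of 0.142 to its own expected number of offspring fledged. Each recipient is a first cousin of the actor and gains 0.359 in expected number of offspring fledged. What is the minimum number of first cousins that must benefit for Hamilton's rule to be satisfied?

4

r to a first cousin = 0.125 (first cousins share one grandparent pair — two paths of length 4: r = 2·(1/2)^4 = 1/8).
Hamilton's rule: n·r·B > C  ⇒  n > C/(r·B) = 0.142/(0.125·0.359) = 3.164.
The smallest integer exceeding 3.164 is 4.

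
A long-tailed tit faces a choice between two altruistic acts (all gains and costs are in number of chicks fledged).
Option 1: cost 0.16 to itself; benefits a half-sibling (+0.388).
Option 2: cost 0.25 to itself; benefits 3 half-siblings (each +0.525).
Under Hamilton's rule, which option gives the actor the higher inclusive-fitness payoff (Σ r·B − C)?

Option 2

Option 1: r to a half-sibling = 0.25.
Option 1: Σ r·B − C = (1·0.25·0.388) − 0.16 = -0.063.
Option 2: r to a half-sibling = 0.25.
Option 2: Σ r·B − C = (3·0.25·0.525) − 0.25 = 0.14375.
Option 2 has the higher net inclusive-fitness payoff.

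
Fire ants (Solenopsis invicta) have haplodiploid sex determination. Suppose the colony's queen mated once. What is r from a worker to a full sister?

0.75

Haplodiploid full sisters inherit their father's entire haploid genome identically (contributing 1/2) and on average half of their mother's contribution (1/2 · 1/2 = 1/4); r = 1/2 + 1/4 = 3/4.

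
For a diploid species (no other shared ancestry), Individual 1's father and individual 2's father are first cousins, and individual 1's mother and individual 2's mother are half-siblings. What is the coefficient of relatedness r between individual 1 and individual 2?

With two independent routes of shared ancestry, r is the sum of the two contributions.
Individual 1 and individual 2 are related in two ways: second cousins through their fathers (r = 1/32) and half first cousins through their mothers (r = 1/16).
r = 1/32 + 1/16 = 0.09375.

0.09375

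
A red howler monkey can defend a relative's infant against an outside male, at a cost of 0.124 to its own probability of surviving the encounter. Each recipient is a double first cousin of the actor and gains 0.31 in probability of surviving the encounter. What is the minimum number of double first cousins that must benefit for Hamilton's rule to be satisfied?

2

r to a double first cousin = 0.25 (double first cousins share both grandparent pairs — four paths of length 4: r = 4·(1/2)^4 = 1/4).
Hamilton's rule: n·r·B > C  ⇒  n > C/(r·B) = 0.124/(0.25·0.31) = 1.6.
The smallest integer exceeding 1.6 is 2.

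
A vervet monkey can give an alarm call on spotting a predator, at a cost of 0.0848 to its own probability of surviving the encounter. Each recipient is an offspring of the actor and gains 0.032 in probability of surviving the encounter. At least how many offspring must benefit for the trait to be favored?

r to an offspring = 0.5 (one parent–offspring link: r = (1/2)^1 = 1/2).
Hamilton's rule: n·r·B > C  ⇒  n > C/(r·B) = 0.0848/(0.5·0.032) = 5.3.
The smallest integer exceeding 5.3 is 6.

6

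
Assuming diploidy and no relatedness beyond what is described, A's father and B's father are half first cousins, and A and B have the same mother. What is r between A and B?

Wright's path rule: contributions from independent ancestry routes add.
A and B are related in two ways: half second cousins through their fathers (r = 1/64) and half-sibs through their shared mother (r = 1/4).
r = 1/64 + 1/4 = 17/64 = 0.265625.

0.265625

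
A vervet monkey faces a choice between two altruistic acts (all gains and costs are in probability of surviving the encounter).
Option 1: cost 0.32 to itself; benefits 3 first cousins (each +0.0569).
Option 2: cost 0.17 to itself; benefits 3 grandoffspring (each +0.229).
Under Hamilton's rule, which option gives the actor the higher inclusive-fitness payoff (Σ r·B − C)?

Option 1: r to a first cousin = 0.125.
Option 1: Σ r·B − C = (3·0.125·0.0569) − 0.32 = -0.2986625.
Option 2: r to a grandoffspring = 0.25.
Option 2: Σ r·B − C = (3·0.25·0.229) − 0.17 = 0.00175.
Option 2 has the higher net inclusive-fitness payoff.

Option 2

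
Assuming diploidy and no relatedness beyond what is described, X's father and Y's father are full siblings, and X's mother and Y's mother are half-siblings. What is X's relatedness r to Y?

With two independent routes of shared ancestry, r is the sum of the two contributions.
X and Y are related in two ways: first cousins through their fathers (r = 1/8) and half first cousins through their mothers (r = 1/16).
r = 1/8 + 1/16 = 3/16 = 0.1875.

0.1875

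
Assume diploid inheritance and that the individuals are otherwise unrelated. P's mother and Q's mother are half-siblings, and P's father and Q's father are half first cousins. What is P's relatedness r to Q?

Wright's path rule: contributions from independent ancestry routes add.
P and Q are related in two ways: half first cousins through their mothers (r = 1/16) and half second cousins through their fathers (r = 1/64).
r = 1/16 + 1/64 = 5/64 = 0.078125.

0.078125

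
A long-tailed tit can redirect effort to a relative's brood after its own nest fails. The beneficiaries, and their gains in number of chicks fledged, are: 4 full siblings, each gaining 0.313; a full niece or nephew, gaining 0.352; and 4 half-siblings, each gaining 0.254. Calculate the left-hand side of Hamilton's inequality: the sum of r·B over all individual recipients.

0.968

r to a full sibling = 1/2 (full sibs share both parents — two paths of length 2: r = 2·(1/2)^2 = 1/2).
r to a full niece or nephew = 0.25 (full aunt/uncle↔niece/nephew: two paths of length 3 through the shared grandparent pair: r = 2·(1/2)^3 = 1/4).
r to a half-sibling = 1/4 (half-sibs share one parent — one path of length 2: r = (1/2)^2 = 1/4).
Summing one r·B term per recipient: 4·0.5·0.313 + 1·0.25·0.352 + 4·0.25·0.254 = 0.968.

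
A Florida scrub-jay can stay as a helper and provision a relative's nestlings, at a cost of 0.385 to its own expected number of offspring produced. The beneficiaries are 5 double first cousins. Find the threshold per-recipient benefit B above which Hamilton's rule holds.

r to a double first cousin = 1/4 (double first cousins share both grandparent pairs — four paths of length 4: r = 4·(1/2)^4 = 1/4).
Hamilton's rule with n recipients of equal r: n·r·B > C, so B > C/(n·r) = 0.385/(5·0.25) = 0.308.

0.308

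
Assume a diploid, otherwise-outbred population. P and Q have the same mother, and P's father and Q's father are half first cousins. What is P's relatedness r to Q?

0.265625

Relatedness sums over independent paths through distinct common ancestors.
P and Q are related in two ways: half-sibs through their shared mother (r = 1/4) and half second cousins through their fathers (r = 1/64).
r = 1/4 + 1/64 = 0.265625.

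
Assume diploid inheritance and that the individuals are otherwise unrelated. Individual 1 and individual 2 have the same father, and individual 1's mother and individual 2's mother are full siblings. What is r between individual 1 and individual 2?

Wright's path rule: contributions from independent ancestry routes add.
Individual 1 and individual 2 are related in two ways: half-sibs through their shared father (r = 1/4) and first cousins through their mothers (r = 1/8).
r = 1/4 + 1/8 = 3/8 = 0.375.

0.375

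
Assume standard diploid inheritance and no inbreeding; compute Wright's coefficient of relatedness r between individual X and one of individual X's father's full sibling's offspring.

Each parent–offspring link contributes a factor of 1/2, and independent paths through distinct common ancestors add.
First cousins share one grandparent pair — two paths of length 4: r = 2·(1/2)^4 = 1/8.

0.125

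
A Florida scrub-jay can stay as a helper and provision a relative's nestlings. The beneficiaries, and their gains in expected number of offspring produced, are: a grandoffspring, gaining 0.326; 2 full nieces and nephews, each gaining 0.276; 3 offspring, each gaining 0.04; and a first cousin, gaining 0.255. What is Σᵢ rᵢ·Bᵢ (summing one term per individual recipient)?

r to a grandoffspring = 0.25 (two parent–offspring links: r = (1/2)^2 = 1/4).
r to a full niece or nephew = 0.25 (full aunt/uncle↔niece/nephew: two paths of length 3 through the shared grandparent pair: r = 2·(1/2)^3 = 1/4).
r to an offspring = 0.5 (one parent–offspring link: r = (1/2)^1 = 1/2).
r to a first cousin = 1/8 (first cousins share one grandparent pair — two paths of length 4: r = 2·(1/2)^4 = 1/8).
Summing one r·B term per recipient: 1·0.25·0.326 + 2·0.25·0.276 + 3·0.5·0.04 + 1·0.125·0.255 = 0.311375.

0.311375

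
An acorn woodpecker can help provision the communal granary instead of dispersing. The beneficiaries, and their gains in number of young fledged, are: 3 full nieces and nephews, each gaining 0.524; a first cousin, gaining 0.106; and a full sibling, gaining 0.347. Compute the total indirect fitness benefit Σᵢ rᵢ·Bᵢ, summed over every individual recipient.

r to a full niece or nephew = 0.25 (full aunt/uncle↔niece/nephew: two paths of length 3 through the shared grandparent pair: r = 2·(1/2)^3 = 1/4).
r to a first cousin = 1/8 (first cousins share one grandparent pair — two paths of length 4: r = 2·(1/2)^4 = 1/8).
r to a full sibling = 1/2 (full sibs share both parents — two paths of length 2: r = 2·(1/2)^2 = 1/2).
Summing one r·B term per recipient: 3·0.25·0.524 + 1·0.125·0.106 + 1·0.5·0.347 = 0.57975.

0.57975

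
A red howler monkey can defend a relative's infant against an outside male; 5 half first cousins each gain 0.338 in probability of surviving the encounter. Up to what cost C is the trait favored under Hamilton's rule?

0.105625

r to a half first cousin = 1/16 (half first cousins share one grandparent — one path of length 4: r = (1/2)^4 = 1/16).
Hamilton's rule: n·r·B > C, so the trait is favored while C < n·r·B = 5·0.0625·0.338 = 0.105625.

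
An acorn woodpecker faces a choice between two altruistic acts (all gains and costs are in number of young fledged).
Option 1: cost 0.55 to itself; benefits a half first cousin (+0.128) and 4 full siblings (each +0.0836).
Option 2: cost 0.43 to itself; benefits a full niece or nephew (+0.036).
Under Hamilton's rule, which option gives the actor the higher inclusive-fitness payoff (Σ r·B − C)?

Option 1: r to a half first cousin = 0.0625.
Option 1: r to a full sibling = 0.5.
Option 1: Σ r·B − C = (1·0.0625·0.128 + 4·0.5·0.0836) − 0.55 = -0.3748.
Option 2: r to a full niece or nephew = 0.25.
Option 2: Σ r·B − C = (1·0.25·0.036) − 0.43 = -0.421.
Option 1 has the higher net inclusive-fitness payoff.

Option 1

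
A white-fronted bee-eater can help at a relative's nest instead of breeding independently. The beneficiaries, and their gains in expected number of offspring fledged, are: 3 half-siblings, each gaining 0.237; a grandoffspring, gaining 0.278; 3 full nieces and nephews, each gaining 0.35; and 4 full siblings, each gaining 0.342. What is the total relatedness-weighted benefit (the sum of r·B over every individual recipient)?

r to a half-sibling = 0.25 (half-sibs share one parent — one path of length 2: r = (1/2)^2 = 1/4).
r to a grandoffspring = 1/4 (two parent–offspring links: r = (1/2)^2 = 1/4).
r to a full niece or nephew = 0.25 (full aunt/uncle↔niece/nephew: two paths of length 3 through the shared grandparent pair: r = 2·(1/2)^3 = 1/4).
r to a full sibling = 0.5 (full sibs share both parents — two paths of length 2: r = 2·(1/2)^2 = 1/2).
Summing one r·B term per recipient: 3·0.25·0.237 + 1·0.25·0.278 + 3·0.25·0.35 + 4·0.5·0.342 = 1.19375.

1.19375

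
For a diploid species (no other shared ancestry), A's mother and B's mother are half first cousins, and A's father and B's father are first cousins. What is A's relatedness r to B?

Wright's path rule: contributions from independent ancestry routes add.
A and B are related in two ways: half second cousins through their mothers (r = 1/64) and second cousins through their fathers (r = 1/32).
r = 1/64 + 1/32 = 0.046875.

0.046875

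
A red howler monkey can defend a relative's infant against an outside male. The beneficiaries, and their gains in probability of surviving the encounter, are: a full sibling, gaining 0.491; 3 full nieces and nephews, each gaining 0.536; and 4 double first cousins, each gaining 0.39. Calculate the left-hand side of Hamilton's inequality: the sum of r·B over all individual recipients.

1.0375

r to a full sibling = 0.5 (full sibs share both parents — two paths of length 2: r = 2·(1/2)^2 = 1/2).
r to a full niece or nephew = 0.25 (full aunt/uncle↔niece/nephew: two paths of length 3 through the shared grandparent pair: r = 2·(1/2)^3 = 1/4).
r to a double first cousin = 1/4 (double first cousins share both grandparent pairs — four paths of length 4: r = 4·(1/2)^4 = 1/4).
Summing one r·B term per recipient: 1·0.5·0.491 + 3·0.25·0.536 + 4·0.25·0.39 = 1.0375.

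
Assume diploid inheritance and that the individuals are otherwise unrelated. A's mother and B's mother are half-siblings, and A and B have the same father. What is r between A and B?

0.3125

With two independent routes of shared ancestry, r is the sum of the two contributions.
A and B are related in two ways: half first cousins through their mothers (r = 1/16) and half-sibs through their shared father (r = 1/4).
r = 1/16 + 1/4 = 5/16 = 0.3125.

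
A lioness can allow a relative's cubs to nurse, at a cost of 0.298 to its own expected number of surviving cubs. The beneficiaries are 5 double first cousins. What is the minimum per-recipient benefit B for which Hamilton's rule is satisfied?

0.2384

r to a double first cousin = 0.25 (double first cousins share both grandparent pairs — four paths of length 4: r = 4·(1/2)^4 = 1/4).
Hamilton's rule with n recipients of equal r: n·r·B > C, so B > C/(n·r) = 0.298/(5·0.25) = 0.2384.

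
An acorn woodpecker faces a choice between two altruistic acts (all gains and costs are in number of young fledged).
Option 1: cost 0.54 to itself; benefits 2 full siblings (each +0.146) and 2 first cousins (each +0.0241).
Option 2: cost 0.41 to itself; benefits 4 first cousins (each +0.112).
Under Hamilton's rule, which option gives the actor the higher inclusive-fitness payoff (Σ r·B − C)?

Option 1: r to a full sibling = 0.5.
Option 1: r to a first cousin = 0.125.
Option 1: Σ r·B − C = (2·0.5·0.146 + 2·0.125·0.0241) − 0.54 = -0.387975.
Option 2: r to a first cousin = 0.125.
Option 2: Σ r·B − C = (4·0.125·0.112) − 0.41 = -0.354.
Option 2 has the higher net inclusive-fitness payoff.

Option 2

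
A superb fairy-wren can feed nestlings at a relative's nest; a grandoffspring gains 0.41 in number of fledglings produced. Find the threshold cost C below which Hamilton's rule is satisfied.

r to a grandoffspring = 1/4 (two parent–offspring links: r = (1/2)^2 = 1/4).
Hamilton's rule: n·r·B > C, so the trait is favored while C < n·r·B = 1·0.25·0.41 = 0.1025.

0.1025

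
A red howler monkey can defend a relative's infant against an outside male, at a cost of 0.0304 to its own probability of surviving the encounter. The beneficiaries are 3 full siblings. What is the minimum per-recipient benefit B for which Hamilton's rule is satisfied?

0.0203

r to a full sibling = 1/2 (full sibs share both parents — two paths of length 2: r = 2·(1/2)^2 = 1/2).
Hamilton's rule with n recipients of equal r: n·r·B > C, so B > C/(n·r) = 0.0304/(3·0.5) = 0.0203.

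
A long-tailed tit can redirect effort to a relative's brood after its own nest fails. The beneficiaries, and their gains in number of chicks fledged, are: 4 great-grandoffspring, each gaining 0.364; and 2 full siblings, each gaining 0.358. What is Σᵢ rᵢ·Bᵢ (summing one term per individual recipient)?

r to a great-grandoffspring = 0.125 (three parent–offspring links: r = (1/2)^3 = 1/8).
r to a full sibling = 1/2 (full sibs share both parents — two paths of length 2: r = 2·(1/2)^2 = 1/2).
Summing one r·B term per recipient: 4·0.125·0.364 + 2·0.5·0.358 = 0.54.

0.54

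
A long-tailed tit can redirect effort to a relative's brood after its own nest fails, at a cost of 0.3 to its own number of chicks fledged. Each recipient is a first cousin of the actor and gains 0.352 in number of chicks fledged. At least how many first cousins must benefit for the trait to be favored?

r to a first cousin = 0.125 (first cousins share one grandparent pair — two paths of length 4: r = 2·(1/2)^4 = 1/8).
Hamilton's rule: n·r·B > C  ⇒  n > C/(r·B) = 0.3/(0.125·0.352) = 6.818.
The smallest integer exceeding 6.818 is 7.

7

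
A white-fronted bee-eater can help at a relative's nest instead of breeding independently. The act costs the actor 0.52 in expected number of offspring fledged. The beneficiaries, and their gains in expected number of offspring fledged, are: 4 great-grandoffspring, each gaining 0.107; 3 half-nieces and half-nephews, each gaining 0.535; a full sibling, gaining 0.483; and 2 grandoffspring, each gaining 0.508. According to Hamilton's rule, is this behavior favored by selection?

Hamilton's rule: the trait is favored when the sum of r·B over every recipient exceeds the actor's cost C.
r to a great-grandoffspring = 0.125 (three parent–offspring links: r = (1/2)^3 = 1/8).
r to a half-niece or half-nephew = 1/8 (half-aunt/uncle↔niece/nephew: one path of length 3: r = (1/2)^3 = 1/8).
r to a full sibling = 0.5 (full sibs share both parents — two paths of length 2: r = 2·(1/2)^2 = 1/2).
r to a grandoffspring = 1/4 (two parent–offspring links: r = (1/2)^2 = 1/4).
Summing one r·B term per recipient: 4·0.125·0.107 + 3·0.125·0.535 + 1·0.5·0.483 + 2·0.25·0.508 = 0.749625.
0.749625 > 0.52: the indirect benefit exceeds the cost.

Yes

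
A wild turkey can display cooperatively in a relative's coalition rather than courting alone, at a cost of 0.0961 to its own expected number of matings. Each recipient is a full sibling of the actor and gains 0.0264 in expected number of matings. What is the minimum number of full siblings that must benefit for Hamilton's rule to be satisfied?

8

r to a full sibling = 0.5 (full sibs share both parents — two paths of length 2: r = 2·(1/2)^2 = 1/2).
Hamilton's rule: n·r·B > C  ⇒  n > C/(r·B) = 0.0961/(0.5·0.0264) = 7.28.
The smallest integer exceeding 7.28 is 8.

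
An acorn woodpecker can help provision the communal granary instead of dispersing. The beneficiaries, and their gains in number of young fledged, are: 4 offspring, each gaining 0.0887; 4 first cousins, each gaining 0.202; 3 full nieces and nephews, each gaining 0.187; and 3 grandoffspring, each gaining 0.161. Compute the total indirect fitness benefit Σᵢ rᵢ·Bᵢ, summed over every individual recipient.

0.5394

r to an offspring = 1/2 (one parent–offspring link: r = (1/2)^1 = 1/2).
r to a first cousin = 0.125 (first cousins share one grandparent pair — two paths of length 4: r = 2·(1/2)^4 = 1/8).
r to a full niece or nephew = 0.25 (full aunt/uncle↔niece/nephew: two paths of length 3 through the shared grandparent pair: r = 2·(1/2)^3 = 1/4).
r to a grandoffspring = 0.25 (two parent–offspring links: r = (1/2)^2 = 1/4).
Summing one r·B term per recipient: 4·0.5·0.0887 + 4·0.125·0.202 + 3·0.25·0.187 + 3·0.25·0.161 = 0.5394.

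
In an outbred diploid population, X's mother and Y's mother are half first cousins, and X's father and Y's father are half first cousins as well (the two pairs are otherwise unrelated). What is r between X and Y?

Relatedness sums over independent paths through distinct common ancestors.
X and Y are related in two ways: half second cousins through their mothers (r = 1/64) and half second cousins through their fathers (r = 1/64).
r = 1/64 + 1/64 = 1/32 = 0.03125.

0.03125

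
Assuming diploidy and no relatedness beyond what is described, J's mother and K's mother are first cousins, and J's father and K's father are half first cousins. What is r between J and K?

Relatedness sums over independent paths through distinct common ancestors.
J and K are related in two ways: second cousins through their mothers (r = 1/32) and half second cousins through their fathers (r = 1/64).
r = 1/32 + 1/64 = 3/64 = 0.046875.

0.046875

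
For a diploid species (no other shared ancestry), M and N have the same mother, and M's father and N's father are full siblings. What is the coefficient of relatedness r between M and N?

Wright's path rule: contributions from independent ancestry routes add.
M and N are related in two ways: half-sibs through their shared mother (r = 1/4) and first cousins through their fathers (r = 1/8).
r = 1/4 + 1/8 = 0.375.

0.375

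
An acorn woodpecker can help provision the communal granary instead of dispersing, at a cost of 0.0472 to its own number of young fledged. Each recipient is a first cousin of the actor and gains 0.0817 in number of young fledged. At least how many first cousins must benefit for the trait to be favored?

5

r to a first cousin = 0.125 (first cousins share one grandparent pair — two paths of length 4: r = 2·(1/2)^4 = 1/8).
Hamilton's rule: n·r·B > C  ⇒  n > C/(r·B) = 0.0472/(0.125·0.0817) = 4.622.
The smallest integer exceeding 4.622 is 5.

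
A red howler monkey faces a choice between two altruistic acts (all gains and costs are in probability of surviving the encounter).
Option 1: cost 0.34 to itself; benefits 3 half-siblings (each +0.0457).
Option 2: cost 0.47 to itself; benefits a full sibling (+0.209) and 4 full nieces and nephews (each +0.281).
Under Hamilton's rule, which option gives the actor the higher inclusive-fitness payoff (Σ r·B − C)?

Option 2

Option 1: r to a half-sibling = 0.25.
Option 1: Σ r·B − C = (3·0.25·0.0457) − 0.34 = -0.305725.
Option 2: r to a full sibling = 0.5.
Option 2: r to a full niece or nephew = 0.25.
Option 2: Σ r·B − C = (1·0.5·0.209 + 4·0.25·0.281) − 0.47 = -0.0845.
Option 2 has the higher net inclusive-fitness payoff.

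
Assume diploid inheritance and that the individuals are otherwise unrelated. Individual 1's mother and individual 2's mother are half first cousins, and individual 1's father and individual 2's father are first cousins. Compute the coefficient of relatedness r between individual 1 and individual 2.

0.046875

Independent pedigree routes through distinct common ancestors add.
Individual 1 and individual 2 are related in two ways: half second cousins through their mothers (r = 1/64) and second cousins through their fathers (r = 1/32).
r = 1/64 + 1/32 = 3/64 = 0.046875.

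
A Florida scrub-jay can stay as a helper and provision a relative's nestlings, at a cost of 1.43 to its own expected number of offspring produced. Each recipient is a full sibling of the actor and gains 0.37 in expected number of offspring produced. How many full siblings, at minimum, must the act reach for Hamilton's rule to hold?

r to a full sibling = 1/2 (full sibs share both parents — two paths of length 2: r = 2·(1/2)^2 = 1/2).
Hamilton's rule: n·r·B > C  ⇒  n > C/(r·B) = 1.43/(0.5·0.37) = 7.73.
The smallest integer exceeding 7.73 is 8.

8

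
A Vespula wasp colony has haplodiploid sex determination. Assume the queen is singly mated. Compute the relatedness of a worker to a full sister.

0.75

Haplodiploid full sisters inherit their father's entire haploid genome identically (contributing 1/2) and on average half of their mother's contribution (1/2 · 1/2 = 1/4); r = 1/2 + 1/4 = 3/4.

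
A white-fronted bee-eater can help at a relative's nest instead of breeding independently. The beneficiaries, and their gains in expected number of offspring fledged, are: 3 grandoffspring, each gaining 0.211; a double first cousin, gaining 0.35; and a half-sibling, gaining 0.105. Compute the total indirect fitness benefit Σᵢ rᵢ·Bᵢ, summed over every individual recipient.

0.272

r to a grandoffspring = 1/4 (two parent–offspring links: r = (1/2)^2 = 1/4).
r to a double first cousin = 1/4 (double first cousins share both grandparent pairs — four paths of length 4: r = 4·(1/2)^4 = 1/4).
r to a half-sibling = 1/4 (half-sibs share one parent — one path of length 2: r = (1/2)^2 = 1/4).
Summing one r·B term per recipient: 3·0.25·0.211 + 1·0.25·0.35 + 1·0.25·0.105 = 0.272.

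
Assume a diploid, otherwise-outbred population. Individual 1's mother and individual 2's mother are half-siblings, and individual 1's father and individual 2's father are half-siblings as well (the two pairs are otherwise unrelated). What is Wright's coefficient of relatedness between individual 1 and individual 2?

0.125

Wright's path rule: contributions from independent ancestry routes add.
Individual 1 and individual 2 are related in two ways: half first cousins through their mothers (r = 1/16) and half first cousins through their fathers (r = 1/16).
r = 1/16 + 1/16 = 1/8 = 0.125.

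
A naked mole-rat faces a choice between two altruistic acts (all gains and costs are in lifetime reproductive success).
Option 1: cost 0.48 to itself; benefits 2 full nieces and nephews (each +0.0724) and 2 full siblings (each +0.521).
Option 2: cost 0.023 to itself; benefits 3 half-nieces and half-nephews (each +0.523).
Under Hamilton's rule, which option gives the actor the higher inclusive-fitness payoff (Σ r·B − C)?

Option 2

Option 1: r to a full niece or nephew = 0.25.
Option 1: r to a full sibling = 0.5.
Option 1: Σ r·B − C = (2·0.25·0.0724 + 2·0.5·0.521) − 0.48 = 0.0772.
Option 2: r to a half-niece or half-nephew = 0.125.
Option 2: Σ r·B − C = (3·0.125·0.523) − 0.023 = 0.173125.
Option 2 has the higher net inclusive-fitness payoff.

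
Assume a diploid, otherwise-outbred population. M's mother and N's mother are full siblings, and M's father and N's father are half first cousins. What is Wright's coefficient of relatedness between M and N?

Wright's path rule: contributions from independent ancestry routes add.
M and N are related in two ways: first cousins through their mothers (r = 1/8) and half second cousins through their fathers (r = 1/64).
r = 1/8 + 1/64 = 0.140625.

0.140625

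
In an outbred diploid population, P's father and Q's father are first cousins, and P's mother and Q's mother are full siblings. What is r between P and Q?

0.15625

Wright's path rule: contributions from independent ancestry routes add.
P and Q are related in two ways: second cousins through their fathers (r = 1/32) and first cousins through their mothers (r = 1/8).
r = 1/32 + 1/8 = 5/32 = 0.15625.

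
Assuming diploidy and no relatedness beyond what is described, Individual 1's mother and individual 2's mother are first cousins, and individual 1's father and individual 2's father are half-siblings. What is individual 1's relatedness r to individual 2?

0.09375

Relatedness sums over independent paths through distinct common ancestors.
Individual 1 and individual 2 are related in two ways: second cousins through their mothers (r = 1/32) and half first cousins through their fathers (r = 1/16).
r = 1/32 + 1/16 = 0.09375.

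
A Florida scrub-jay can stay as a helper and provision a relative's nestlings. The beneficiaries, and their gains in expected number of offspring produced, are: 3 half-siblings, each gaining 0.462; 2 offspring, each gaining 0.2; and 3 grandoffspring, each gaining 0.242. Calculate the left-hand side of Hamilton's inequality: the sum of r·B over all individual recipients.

r to a half-sibling = 0.25 (half-sibs share one parent — one path of length 2: r = (1/2)^2 = 1/4).
r to an offspring = 1/2 (one parent–offspring link: r = (1/2)^1 = 1/2).
r to a grandoffspring = 0.25 (two parent–offspring links: r = (1/2)^2 = 1/4).
Summing one r·B term per recipient: 3·0.25·0.462 + 2·0.5·0.2 + 3·0.25·0.242 = 0.728.

0.728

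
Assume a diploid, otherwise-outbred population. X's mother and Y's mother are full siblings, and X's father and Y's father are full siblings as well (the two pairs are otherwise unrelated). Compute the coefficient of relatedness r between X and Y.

Relatedness sums over independent paths through distinct common ancestors.
X and Y are related in two ways: first cousins through their mothers (r = 1/8) and first cousins through their fathers (r = 1/8) — i.e. double first cousins.
r = 1/8 + 1/8 = 0.25.

0.25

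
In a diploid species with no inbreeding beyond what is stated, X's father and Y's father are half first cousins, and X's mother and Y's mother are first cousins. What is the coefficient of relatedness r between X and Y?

0.046875

Relatedness sums over independent paths through distinct common ancestors.
X and Y are related in two ways: half second cousins through their fathers (r = 1/64) and second cousins through their mothers (r = 1/32).
r = 1/64 + 1/32 = 3/64 = 0.046875.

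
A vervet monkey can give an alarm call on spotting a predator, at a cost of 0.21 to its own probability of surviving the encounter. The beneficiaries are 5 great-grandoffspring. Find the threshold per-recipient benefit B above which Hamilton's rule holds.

r to a great-grandoffspring = 0.125 (three parent–offspring links: r = (1/2)^3 = 1/8).
Hamilton's rule with n recipients of equal r: n·r·B > C, so B > C/(n·r) = 0.21/(5·0.125) = 0.336.

0.336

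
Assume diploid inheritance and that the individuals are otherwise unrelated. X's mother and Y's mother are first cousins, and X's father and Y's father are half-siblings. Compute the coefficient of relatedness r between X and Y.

0.09375

With two independent routes of shared ancestry, r is the sum of the two contributions.
X and Y are related in two ways: second cousins through their mothers (r = 1/32) and half first cousins through their fathers (r = 1/16).
r = 1/32 + 1/16 = 3/32 = 0.09375.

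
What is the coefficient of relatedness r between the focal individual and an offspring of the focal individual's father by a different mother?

Each parent–offspring link contributes a factor of 1/2, and independent paths through distinct common ancestors add.
Half-sibs share one parent — one path of length 2: r = (1/2)^2 = 1/4.

0.25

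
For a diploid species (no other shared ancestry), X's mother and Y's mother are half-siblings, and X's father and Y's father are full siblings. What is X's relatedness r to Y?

With two independent routes of shared ancestry, r is the sum of the two contributions.
X and Y are related in two ways: half first cousins through their mothers (r = 1/16) and first cousins through their fathers (r = 1/8).
r = 1/16 + 1/8 = 3/16 = 0.1875.

0.1875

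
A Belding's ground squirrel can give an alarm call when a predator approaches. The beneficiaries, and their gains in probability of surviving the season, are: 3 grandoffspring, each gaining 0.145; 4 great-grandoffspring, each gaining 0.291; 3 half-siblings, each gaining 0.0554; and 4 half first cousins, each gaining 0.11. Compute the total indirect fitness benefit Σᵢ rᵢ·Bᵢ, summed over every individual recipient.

0.3233

r to a grandoffspring = 1/4 (two parent–offspring links: r = (1/2)^2 = 1/4).
r to a great-grandoffspring = 1/8 (three parent–offspring links: r = (1/2)^3 = 1/8).
r to a half-sibling = 1/4 (half-sibs share one parent — one path of length 2: r = (1/2)^2 = 1/4).
r to a half first cousin = 0.0625 (half first cousins share one grandparent — one path of length 4: r = (1/2)^4 = 1/16).
Summing one r·B term per recipient: 3·0.25·0.145 + 4·0.125·0.291 + 3·0.25·0.0554 + 4·0.0625·0.11 = 0.3233.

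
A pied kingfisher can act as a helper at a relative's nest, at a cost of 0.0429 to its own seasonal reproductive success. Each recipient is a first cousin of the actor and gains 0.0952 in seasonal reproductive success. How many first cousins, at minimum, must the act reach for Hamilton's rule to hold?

r to a first cousin = 1/8 (first cousins share one grandparent pair — two paths of length 4: r = 2·(1/2)^4 = 1/8).
Hamilton's rule: n·r·B > C  ⇒  n > C/(r·B) = 0.0429/(0.125·0.0952) = 3.605.
The smallest integer exceeding 3.605 is 4.

4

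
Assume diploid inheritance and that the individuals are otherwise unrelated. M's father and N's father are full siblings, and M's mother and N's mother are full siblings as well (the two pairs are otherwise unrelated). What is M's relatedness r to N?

Relatedness sums over independent paths through distinct common ancestors.
M and N are related in two ways: first cousins through their fathers (r = 1/8) and first cousins through their mothers (r = 1/8) — i.e. double first cousins.
r = 1/8 + 1/8 = 0.25.

0.25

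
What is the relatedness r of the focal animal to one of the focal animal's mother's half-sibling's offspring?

Each parent–offspring link contributes a factor of 1/2, and independent paths through distinct common ancestors add.
Half first cousins share one grandparent — one path of length 4: r = (1/2)^4 = 1/16.

0.0625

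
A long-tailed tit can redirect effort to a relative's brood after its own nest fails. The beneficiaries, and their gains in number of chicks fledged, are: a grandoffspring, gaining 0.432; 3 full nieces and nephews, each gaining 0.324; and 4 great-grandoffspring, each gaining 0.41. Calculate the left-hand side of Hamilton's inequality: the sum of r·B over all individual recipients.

0.556

r to a grandoffspring = 0.25 (two parent–offspring links: r = (1/2)^2 = 1/4).
r to a full niece or nephew = 1/4 (full aunt/uncle↔niece/nephew: two paths of length 3 through the shared grandparent pair: r = 2·(1/2)^3 = 1/4).
r to a great-grandoffspring = 1/8 (three parent–offspring links: r = (1/2)^3 = 1/8).
Summing one r·B term per recipient: 1·0.25·0.432 + 3·0.25·0.324 + 4·0.125·0.41 = 0.556.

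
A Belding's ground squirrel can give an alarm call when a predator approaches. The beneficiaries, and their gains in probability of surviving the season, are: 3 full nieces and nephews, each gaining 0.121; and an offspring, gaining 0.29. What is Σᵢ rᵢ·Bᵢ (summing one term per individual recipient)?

0.23575

r to a full niece or nephew = 0.25 (full aunt/uncle↔niece/nephew: two paths of length 3 through the shared grandparent pair: r = 2·(1/2)^3 = 1/4).
r to an offspring = 1/2 (one parent–offspring link: r = (1/2)^1 = 1/2).
Summing one r·B term per recipient: 3·0.25·0.121 + 1·0.5·0.29 = 0.23575.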